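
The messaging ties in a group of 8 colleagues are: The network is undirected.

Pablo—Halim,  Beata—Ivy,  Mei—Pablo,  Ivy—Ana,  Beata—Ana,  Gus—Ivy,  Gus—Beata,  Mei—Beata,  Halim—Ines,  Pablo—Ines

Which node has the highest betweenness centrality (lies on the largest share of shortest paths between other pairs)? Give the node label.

Unnormalized betweenness of each node: Ana:0, Beata:25/2, Gus:0, Halim:0, Ines:0, Ivy:1/2, Mei:12, Pablo:10.
Beata has the largest value, 25/2, making it the main broker — the node through which the most shortest paths run.

Beata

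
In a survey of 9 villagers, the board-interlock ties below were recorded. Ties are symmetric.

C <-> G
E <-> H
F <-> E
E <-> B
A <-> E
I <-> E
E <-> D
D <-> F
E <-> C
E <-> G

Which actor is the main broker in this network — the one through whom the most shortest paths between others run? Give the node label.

Unnormalized betweenness of each node: A:0, B:0, C:0, D:0, E:26, F:0, G:0, H:0, I:0.
E has the largest value, 26, making it the main broker — the node through which the most shortest paths run.

E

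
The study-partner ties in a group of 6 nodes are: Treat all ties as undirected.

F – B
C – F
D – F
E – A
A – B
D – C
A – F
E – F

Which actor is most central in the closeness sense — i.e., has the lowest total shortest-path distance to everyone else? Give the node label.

Farness (sum of distances to all others) for each node — A:7, B:8, C:8, D:8, E:8, F:5.
The smallest farness is 5, for F, so F has the highest closeness.

F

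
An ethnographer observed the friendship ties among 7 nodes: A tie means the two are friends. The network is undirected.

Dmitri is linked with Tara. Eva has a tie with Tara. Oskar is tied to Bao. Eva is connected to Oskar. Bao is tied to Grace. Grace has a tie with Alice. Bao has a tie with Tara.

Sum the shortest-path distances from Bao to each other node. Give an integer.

9

Distances from Bao: Alice:2, Dmitri:2, Eva:2, Grace:1, Oskar:1, Tara:1.
Sum = 2 + 2 + 2 + 1 + 1 + 1 = 9.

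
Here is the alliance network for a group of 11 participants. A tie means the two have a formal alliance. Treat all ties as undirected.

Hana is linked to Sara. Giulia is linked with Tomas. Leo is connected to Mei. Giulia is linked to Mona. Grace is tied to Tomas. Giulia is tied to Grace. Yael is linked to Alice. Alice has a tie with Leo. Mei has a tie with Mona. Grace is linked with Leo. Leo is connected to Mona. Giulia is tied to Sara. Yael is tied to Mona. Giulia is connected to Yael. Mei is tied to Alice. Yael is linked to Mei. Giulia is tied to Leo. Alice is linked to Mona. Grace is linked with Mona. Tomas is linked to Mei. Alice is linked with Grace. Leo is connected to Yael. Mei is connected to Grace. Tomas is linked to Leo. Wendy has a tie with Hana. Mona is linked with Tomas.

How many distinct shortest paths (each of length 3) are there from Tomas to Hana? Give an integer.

The shortest distance is 3, and the only length-3 path is Tomas–Giulia–Sara–Hana. So there is exactly 1 shortest path.

1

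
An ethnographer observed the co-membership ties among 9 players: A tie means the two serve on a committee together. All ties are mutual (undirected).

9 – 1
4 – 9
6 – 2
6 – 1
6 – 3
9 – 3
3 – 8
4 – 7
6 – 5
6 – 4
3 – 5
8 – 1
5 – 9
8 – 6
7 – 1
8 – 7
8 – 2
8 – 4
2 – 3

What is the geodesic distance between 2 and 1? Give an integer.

One shortest route is 2 – 8 – 1, which uses 2 edges, and 2 and 1 are not directly tied, so nothing shorter exists. So d(2,1) = 2.

2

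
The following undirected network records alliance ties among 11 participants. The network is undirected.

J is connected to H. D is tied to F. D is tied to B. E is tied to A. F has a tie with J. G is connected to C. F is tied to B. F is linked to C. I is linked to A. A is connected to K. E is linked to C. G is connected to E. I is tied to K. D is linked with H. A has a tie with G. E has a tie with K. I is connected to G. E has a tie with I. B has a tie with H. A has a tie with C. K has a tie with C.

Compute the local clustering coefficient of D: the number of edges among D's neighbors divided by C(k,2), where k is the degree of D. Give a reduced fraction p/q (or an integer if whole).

D's neighbors: B, F, and H (k = 3).
Possible neighbor pairs: C(3,2) = 3. Edges among them: B–F, B–H → e = 2.
Clustering(D) = 2/3.

2/3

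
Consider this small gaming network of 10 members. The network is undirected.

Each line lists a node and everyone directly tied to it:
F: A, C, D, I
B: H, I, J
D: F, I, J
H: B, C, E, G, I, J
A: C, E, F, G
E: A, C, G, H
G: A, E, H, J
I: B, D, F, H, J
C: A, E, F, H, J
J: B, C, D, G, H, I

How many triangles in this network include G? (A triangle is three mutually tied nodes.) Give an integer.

3

G's neighbors: A, E, H, and J.
Neighbor pairs that are themselves tied: G–A–E; G–E–H; G–H–J. Each forms one triangle with G, for 3 in total.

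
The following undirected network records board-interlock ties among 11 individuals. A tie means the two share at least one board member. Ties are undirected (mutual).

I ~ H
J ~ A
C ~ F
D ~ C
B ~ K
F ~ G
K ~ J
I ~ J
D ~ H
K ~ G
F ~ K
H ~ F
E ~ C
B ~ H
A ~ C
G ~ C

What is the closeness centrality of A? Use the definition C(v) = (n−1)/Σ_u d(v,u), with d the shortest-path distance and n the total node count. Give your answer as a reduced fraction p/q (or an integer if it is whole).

Distances from A: B:3, C:1, D:2, E:2, F:2, G:2, H:3, I:2, J:1, K:2. Sum = 20.
n = 11, so closeness = 10/20 = 1/2.

1/2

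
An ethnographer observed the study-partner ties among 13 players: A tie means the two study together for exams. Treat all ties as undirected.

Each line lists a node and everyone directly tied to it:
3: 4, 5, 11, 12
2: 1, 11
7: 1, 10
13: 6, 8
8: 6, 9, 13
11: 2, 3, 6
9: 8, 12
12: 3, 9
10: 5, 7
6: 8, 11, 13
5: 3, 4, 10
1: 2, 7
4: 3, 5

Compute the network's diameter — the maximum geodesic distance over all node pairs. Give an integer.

Eccentricity of each node (its greatest distance to any other): 1:5, 2:4, 3:3, 4:4, 5:4, 6:4, 7:5, 8:5, 9:5, 10:5, 11:3, 12:4, 13:5.
The maximum eccentricity is 5, realized for instance by the pair 10–8 via 10 – 5 – 3 – 11 – 6 – 8. So the diameter is 5.

5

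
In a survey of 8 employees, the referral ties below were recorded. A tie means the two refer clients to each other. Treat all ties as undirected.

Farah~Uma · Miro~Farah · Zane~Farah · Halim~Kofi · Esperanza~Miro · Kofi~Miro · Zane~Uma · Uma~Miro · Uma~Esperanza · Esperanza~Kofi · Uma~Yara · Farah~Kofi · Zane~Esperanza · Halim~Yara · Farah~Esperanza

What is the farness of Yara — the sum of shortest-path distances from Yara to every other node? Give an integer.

Distances from Yara: Esperanza:2, Farah:2, Halim:1, Kofi:2, Miro:2, Uma:1, Zane:2.
Sum = 2 + 2 + 1 + 2 + 2 + 1 + 2 = 12.

12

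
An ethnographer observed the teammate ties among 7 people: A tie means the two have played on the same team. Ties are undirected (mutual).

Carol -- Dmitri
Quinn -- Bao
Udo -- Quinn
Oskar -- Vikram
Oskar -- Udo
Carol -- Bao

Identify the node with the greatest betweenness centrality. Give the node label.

Quinn

Unnormalized betweenness of each node: Bao:8, Carol:5, Dmitri:0, Oskar:5, Quinn:9, Udo:8, Vikram:0.
Quinn has the largest value, 9, making it the main broker — the node through which the most shortest paths run.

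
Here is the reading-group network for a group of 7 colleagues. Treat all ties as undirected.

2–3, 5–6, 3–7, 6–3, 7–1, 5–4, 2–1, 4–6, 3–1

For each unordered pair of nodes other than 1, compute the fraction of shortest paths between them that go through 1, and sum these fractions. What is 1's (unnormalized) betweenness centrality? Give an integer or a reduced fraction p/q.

Pairs whose geodesics pass through 1 — 7–2: 1/2.
All other pairs contribute 0.
Summing the contributions gives betweenness(1) = 1/2.

1/2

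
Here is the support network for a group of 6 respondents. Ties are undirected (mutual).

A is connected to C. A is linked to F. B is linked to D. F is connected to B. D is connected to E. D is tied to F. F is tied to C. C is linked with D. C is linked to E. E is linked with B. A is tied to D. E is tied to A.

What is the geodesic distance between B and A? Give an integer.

One shortest route is B – F – A, which uses 2 edges, and B and A are not directly tied, so nothing shorter exists. So d(B,A) = 2.

2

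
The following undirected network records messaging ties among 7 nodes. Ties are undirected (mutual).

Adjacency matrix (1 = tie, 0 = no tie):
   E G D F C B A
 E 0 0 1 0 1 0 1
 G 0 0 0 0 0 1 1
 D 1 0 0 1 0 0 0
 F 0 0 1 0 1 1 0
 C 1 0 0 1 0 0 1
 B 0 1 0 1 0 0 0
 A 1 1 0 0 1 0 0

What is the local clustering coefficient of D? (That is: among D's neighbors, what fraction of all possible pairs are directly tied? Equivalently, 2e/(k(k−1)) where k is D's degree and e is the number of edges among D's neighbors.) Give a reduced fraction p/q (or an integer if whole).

D's neighbors: E and F (k = 2).
Possible neighbor pairs: C(2,2) = 1. Edges among them: none → e = 0.
Clustering(D) = 0/1.

0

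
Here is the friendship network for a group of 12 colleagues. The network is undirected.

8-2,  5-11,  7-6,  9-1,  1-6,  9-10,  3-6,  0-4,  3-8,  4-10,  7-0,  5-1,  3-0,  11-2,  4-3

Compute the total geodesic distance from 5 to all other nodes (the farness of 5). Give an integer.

Distances from 5: 0:4, 1:1, 2:2, 3:3, 4:4, 6:2, 7:3, 8:3, 9:2, 10:3, 11:1.
Sum = 4 + 1 + 2 + 3 + 4 + 2 + 3 + 3 + 2 + 3 + 1 = 28.

28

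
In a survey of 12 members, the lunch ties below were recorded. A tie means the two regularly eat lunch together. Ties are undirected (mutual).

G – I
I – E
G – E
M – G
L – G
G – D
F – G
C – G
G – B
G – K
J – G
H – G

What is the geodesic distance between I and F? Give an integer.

One shortest route is I – G – F, which uses 2 edges, and I and F are not directly tied, so nothing shorter exists. So d(I,F) = 2.

2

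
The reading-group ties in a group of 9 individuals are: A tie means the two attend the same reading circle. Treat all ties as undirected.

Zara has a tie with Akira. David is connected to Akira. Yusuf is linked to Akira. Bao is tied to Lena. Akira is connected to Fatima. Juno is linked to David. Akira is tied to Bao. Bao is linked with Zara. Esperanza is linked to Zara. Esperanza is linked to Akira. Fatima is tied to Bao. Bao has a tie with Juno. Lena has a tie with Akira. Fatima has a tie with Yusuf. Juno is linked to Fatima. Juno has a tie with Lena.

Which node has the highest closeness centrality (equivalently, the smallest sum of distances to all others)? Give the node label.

Farness (sum of distances to all others) for each node — Akira:9, Bao:11, David:14, Esperanza:15, Fatima:12, Juno:13, Lena:13, Yusuf:14, Zara:13.
The smallest farness is 9, for Akira, so Akira has the highest closeness.

Akira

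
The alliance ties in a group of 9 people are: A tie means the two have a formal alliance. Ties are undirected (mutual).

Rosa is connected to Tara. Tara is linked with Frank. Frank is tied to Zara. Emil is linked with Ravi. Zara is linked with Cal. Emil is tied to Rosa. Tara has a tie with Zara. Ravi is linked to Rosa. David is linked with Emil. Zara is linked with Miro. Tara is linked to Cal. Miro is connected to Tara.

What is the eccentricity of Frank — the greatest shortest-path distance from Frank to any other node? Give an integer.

4

Distances from Frank: Cal:2, David:4, Emil:3, Miro:2, Ravi:3, Rosa:2, Tara:1, Zara:1.
The largest is 4 (to David), so the eccentricity of Frank is 4.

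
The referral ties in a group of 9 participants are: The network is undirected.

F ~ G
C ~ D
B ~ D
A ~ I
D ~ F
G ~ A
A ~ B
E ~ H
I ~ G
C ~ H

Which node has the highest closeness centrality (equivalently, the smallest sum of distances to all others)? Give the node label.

D

Farness (sum of distances to all others) for each node — A:19, B:17, C:18, D:15, E:30, F:17, G:19, H:23, I:24.
The smallest farness is 15, for D, so D has the highest closeness.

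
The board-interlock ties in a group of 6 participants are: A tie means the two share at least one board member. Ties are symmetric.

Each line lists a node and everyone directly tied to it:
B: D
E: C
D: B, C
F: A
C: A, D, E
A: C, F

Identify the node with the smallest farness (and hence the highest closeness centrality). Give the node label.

C

Farness (sum of distances to all others) for each node — A:9, B:13, C:7, D:9, E:11, F:13.
The smallest farness is 7, for C, so C has the highest closeness.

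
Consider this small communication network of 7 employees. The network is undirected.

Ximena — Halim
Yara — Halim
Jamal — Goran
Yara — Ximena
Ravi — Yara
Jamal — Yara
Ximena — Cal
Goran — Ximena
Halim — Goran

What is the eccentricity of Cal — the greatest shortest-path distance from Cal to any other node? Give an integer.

Distances from Cal: Goran:2, Halim:2, Jamal:3, Ravi:3, Ximena:1, Yara:2.
The largest is 3 (to Jamal and Ravi), so the eccentricity of Cal is 3.

3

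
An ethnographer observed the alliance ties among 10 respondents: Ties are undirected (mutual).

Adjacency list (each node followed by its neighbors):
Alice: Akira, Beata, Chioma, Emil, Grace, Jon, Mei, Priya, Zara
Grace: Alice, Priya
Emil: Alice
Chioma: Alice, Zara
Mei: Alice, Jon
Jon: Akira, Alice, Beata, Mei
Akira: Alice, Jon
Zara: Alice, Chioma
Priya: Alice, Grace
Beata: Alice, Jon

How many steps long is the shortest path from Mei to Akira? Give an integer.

One shortest route is Mei – Alice – Akira, which uses 2 edges, and Mei and Akira are not directly tied, so nothing shorter exists. So d(Mei,Akira) = 2.

2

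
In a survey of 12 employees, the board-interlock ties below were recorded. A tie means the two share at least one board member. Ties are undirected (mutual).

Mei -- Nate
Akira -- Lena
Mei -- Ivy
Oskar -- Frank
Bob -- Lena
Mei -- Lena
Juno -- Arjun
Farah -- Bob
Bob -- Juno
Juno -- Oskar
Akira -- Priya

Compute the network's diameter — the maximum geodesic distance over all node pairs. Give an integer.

6

Eccentricity of each node (its greatest distance to any other): Akira:5, Arjun:5, Bob:3, Farah:4, Frank:6, Ivy:6, Juno:4, Lena:4, Mei:5, Nate:6, Oskar:5, Priya:6.
The maximum eccentricity is 6, realized for instance by the pair Priya–Frank via Priya – Akira – Lena – Bob – Juno – Oskar – Frank. So the diameter is 6.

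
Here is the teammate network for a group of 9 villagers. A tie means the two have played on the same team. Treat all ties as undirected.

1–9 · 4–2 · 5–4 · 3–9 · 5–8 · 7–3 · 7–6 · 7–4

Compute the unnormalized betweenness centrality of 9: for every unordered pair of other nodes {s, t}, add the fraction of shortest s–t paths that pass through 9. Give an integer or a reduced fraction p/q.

Pairs whose geodesics pass through 9 — 5–1: 1; 7–1: 1; 8–1: 1; 4–1: 1; 3–1: 1; 1–6: 1; 1–2: 1.
All other pairs contribute 0.
Summing the contributions gives betweenness(9) = 7.

7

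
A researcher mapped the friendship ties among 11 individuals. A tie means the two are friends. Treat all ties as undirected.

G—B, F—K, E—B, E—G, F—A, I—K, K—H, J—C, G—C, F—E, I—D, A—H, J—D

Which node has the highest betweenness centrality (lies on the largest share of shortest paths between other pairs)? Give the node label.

Unnormalized betweenness of each node: A:7/3, B:0, C:41/6, D:13/2, E:27/2, F:49/3, G:19/2, H:11/6, I:17/2, J:35/6, K:83/6.
F has the largest value, 49/3, making it the main broker — the node through which the most shortest paths run.

F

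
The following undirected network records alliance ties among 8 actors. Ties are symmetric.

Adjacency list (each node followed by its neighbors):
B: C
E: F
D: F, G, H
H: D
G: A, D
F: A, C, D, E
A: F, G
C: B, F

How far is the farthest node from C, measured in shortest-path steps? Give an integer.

3

Distances from C: A:2, B:1, D:2, E:2, F:1, G:3, H:3.
The largest is 3 (to G and H), so the eccentricity of C is 3.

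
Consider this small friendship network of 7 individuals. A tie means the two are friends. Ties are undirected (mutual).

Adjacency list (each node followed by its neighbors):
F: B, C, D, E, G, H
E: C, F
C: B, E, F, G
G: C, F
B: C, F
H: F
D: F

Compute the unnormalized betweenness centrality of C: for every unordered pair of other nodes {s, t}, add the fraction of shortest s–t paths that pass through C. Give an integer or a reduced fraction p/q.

3/2

Pairs whose geodesics pass through C — G–E: 1/2; G–B: 1/2; E–B: 1/2.
All other pairs contribute 0.
Summing the contributions gives betweenness(C) = 3/2.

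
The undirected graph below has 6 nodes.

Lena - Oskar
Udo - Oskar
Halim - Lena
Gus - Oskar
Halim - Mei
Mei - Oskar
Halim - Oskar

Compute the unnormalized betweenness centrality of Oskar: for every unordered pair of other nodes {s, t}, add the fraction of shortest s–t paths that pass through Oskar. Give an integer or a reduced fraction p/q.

15/2

Pairs whose geodesics pass through Oskar — Lena–Udo: 1; Lena–Gus: 1; Lena–Mei: 1/2; Halim–Udo: 1; Halim–Gus: 1; Udo–Gus: 1; Udo–Mei: 1; Gus–Mei: 1.
All other pairs contribute 0.
Summing the contributions gives betweenness(Oskar) = 15/2.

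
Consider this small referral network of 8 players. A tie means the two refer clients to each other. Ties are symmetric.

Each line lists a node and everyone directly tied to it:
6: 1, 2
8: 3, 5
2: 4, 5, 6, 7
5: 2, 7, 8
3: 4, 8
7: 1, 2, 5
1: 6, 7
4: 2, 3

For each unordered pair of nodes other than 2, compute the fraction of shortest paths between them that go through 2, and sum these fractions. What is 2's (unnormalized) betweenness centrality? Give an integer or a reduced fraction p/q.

Pairs whose geodesics pass through 2 — 4–6: 1; 4–1: 2/2; 4–7: 1; 4–5: 1; 6–7: 1/2; 6–5: 1; 6–8: 1; 6–3: 1; 1–3: 2/3; 7–3: 1/2.
All other pairs contribute 0.
Summing the contributions gives betweenness(2) = 26/3.

26/3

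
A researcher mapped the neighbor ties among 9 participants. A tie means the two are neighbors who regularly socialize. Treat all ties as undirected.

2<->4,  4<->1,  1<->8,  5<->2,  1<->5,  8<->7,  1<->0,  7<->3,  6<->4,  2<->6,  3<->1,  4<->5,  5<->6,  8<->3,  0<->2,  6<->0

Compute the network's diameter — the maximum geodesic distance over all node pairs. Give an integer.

4

Eccentricity of each node (its greatest distance to any other): 0:3, 1:2, 2:4, 3:3, 4:3, 5:3, 6:4, 7:4, 8:3.
The maximum eccentricity is 4, realized for instance by the pair 2–7 via 2 – 4 – 1 – 3 – 7. So the diameter is 4.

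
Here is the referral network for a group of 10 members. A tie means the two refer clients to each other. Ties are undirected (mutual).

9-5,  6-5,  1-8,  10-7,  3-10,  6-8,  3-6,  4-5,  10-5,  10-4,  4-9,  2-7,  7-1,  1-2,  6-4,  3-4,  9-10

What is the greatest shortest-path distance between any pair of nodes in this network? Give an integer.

3

Eccentricity of each node (its greatest distance to any other): 1:3, 2:3, 3:3, 4:3, 5:3, 6:3, 7:3, 8:3, 9:3, 10:3.
The maximum eccentricity is 3, realized for instance by the pair 10–8 via 10 – 5 – 6 – 8. So the diameter is 3.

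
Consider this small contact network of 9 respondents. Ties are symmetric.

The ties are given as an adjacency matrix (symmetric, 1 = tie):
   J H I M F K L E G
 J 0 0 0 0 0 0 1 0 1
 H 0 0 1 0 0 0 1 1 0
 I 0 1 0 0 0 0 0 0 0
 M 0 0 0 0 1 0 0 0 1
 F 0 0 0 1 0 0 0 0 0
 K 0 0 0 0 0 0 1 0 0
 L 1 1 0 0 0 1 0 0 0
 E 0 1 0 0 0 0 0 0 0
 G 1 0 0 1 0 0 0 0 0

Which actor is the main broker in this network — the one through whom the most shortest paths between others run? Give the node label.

Unnormalized betweenness of each node: E:0, F:0, G:12, H:13, I:0, J:15, K:0, L:19, M:7.
L has the largest value, 19, making it the main broker — the node through which the most shortest paths run.

L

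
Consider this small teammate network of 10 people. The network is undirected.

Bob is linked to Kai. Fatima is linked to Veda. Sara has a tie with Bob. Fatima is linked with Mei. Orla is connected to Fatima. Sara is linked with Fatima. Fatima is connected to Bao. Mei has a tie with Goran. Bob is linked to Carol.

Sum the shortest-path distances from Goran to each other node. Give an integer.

29

Distances from Goran: Bao:3, Bob:4, Carol:5, Fatima:2, Kai:5, Mei:1, Orla:3, Sara:3, Veda:3.
Sum = 3 + 4 + 5 + 2 + 5 + 1 + 3 + 3 + 3 = 29.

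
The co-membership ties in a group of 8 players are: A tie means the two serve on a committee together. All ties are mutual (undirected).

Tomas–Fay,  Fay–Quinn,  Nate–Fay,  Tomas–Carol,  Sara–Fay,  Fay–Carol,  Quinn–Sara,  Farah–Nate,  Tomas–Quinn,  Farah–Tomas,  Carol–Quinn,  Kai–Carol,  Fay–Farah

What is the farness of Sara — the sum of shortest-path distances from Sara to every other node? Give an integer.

13

Distances from Sara: Carol:2, Farah:2, Fay:1, Kai:3, Nate:2, Quinn:1, Tomas:2.
Sum = 2 + 2 + 1 + 3 + 2 + 1 + 2 = 13.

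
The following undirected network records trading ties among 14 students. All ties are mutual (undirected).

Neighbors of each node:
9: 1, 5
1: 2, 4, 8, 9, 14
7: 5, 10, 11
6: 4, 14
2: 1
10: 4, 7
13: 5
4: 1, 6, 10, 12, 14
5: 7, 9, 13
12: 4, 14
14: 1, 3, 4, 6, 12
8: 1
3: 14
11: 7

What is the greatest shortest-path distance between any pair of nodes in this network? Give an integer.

Eccentricity of each node (its greatest distance to any other): 1:4, 2:5, 3:5, 4:4, 5:4, 6:5, 7:4, 8:5, 9:3, 10:3, 11:5, 12:5, 13:5, 14:4.
The maximum eccentricity is 5, realized for instance by the pair 11–8 via 11 – 7 – 10 – 4 – 1 – 8. So the diameter is 5.

5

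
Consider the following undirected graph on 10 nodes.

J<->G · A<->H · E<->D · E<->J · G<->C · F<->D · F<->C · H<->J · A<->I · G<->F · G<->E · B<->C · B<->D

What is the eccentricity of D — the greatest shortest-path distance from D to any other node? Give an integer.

5

Distances from D: A:4, B:1, C:2, E:1, F:1, G:2, H:3, I:5, J:2.
The largest is 5 (to I), so the eccentricity of D is 5.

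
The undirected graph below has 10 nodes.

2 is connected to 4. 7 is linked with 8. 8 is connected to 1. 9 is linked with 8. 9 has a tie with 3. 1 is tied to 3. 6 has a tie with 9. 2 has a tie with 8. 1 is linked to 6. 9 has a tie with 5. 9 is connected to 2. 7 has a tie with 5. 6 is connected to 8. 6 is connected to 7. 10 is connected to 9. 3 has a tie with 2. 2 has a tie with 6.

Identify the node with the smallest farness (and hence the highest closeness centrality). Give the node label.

9

Farness (sum of distances to all others) for each node — 1:18, 2:13, 3:16, 4:21, 5:18, 6:13, 7:18, 8:13, 9:12, 10:20.
The smallest farness is 12, for 9, so 9 has the highest closeness.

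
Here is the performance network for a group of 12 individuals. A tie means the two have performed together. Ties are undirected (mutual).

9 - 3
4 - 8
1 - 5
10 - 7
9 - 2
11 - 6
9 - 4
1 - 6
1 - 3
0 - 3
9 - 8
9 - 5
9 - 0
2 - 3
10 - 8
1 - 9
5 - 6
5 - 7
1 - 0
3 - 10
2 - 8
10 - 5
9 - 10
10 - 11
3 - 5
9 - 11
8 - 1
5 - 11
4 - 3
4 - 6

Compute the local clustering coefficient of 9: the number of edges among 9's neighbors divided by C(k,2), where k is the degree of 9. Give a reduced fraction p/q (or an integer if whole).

5/12

9's neighbors: 0, 1, 2, 3, 4, 5, 8, 10, and 11 (k = 9).
Possible neighbor pairs: C(9,2) = 36. Edges among them: 0–1, 0–3, 1–3, 1–5, 1–8, 2–3, 2–8, 3–4, 3–5, 3–10, 4–8, 5–10, 5–11, 8–10, 10–11 → e = 15.
Clustering(9) = 15/36 = 5/12.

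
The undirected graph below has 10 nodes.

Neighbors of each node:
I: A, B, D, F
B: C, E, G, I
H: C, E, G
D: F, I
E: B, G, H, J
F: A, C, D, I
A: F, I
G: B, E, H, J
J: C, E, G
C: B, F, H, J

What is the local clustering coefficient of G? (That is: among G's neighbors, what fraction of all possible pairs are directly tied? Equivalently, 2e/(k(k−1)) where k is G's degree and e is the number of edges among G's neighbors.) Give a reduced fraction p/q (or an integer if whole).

1/2

G's neighbors: B, E, H, and J (k = 4).
Possible neighbor pairs: C(4,2) = 6. Edges among them: B–E, E–H, E–J → e = 3.
Clustering(G) = 3/6 = 1/2.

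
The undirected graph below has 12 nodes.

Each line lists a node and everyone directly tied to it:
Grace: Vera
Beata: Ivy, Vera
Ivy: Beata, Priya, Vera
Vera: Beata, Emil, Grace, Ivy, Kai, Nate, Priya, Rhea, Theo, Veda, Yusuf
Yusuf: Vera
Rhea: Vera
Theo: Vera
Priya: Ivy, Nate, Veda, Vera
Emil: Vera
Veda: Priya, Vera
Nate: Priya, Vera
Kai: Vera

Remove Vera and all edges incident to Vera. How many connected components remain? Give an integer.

Without Vera, the remaining ties split the others into: {Rhea}; {Theo}; {Beata, Ivy, Nate, Priya, Veda}; {Emil}; {Kai}; {Grace}; {Yusuf}.
That's 7 separate components.

7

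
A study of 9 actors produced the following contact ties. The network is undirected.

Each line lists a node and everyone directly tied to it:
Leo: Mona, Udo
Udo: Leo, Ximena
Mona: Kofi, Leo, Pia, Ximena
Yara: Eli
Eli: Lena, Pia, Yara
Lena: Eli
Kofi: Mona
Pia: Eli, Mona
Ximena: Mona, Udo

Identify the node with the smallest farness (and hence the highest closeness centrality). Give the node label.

Farness (sum of distances to all others) for each node — Eli:18, Kofi:21, Lena:25, Leo:19, Mona:14, Pia:15, Udo:24, Ximena:19, Yara:25.
The smallest farness is 14, for Mona, so Mona has the highest closeness.

Mona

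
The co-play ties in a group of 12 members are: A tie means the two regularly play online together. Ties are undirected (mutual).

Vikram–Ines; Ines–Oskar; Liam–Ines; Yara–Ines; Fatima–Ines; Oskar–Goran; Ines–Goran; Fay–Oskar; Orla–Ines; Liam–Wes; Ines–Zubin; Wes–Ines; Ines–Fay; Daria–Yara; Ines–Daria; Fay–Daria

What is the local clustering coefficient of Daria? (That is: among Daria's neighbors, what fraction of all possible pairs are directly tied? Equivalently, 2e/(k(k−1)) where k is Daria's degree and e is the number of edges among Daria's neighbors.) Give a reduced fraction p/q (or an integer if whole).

Daria's neighbors: Fay, Ines, and Yara (k = 3).
Possible neighbor pairs: C(3,2) = 3. Edges among them: Fay–Ines, Ines–Yara → e = 2.
Clustering(Daria) = 2/3.

2/3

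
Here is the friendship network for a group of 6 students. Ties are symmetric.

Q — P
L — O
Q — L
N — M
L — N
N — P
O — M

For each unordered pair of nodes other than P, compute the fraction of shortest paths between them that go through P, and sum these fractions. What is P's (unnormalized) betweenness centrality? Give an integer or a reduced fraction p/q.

Pairs whose geodesics pass through P — Q–M: 1/3; Q–N: 1/2.
All other pairs contribute 0.
Summing the contributions gives betweenness(P) = 5/6.

5/6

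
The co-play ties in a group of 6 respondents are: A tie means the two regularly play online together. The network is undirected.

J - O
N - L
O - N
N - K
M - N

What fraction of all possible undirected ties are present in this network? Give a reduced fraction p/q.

There are 5 edges and 6 nodes, so the maximum possible is C(6,2) = 15.
Density = 5/15 = 1/3.

1/3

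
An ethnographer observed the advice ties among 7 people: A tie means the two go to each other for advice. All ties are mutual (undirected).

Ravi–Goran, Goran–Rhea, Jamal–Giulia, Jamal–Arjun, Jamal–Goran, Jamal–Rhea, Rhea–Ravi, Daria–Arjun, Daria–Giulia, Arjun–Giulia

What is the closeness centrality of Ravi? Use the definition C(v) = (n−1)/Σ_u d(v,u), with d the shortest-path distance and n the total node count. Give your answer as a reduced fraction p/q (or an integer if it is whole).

Distances from Ravi: Arjun:3, Daria:4, Giulia:3, Goran:1, Jamal:2, Rhea:1. Sum = 14.
n = 7, so closeness = 6/14 = 3/7.

3/7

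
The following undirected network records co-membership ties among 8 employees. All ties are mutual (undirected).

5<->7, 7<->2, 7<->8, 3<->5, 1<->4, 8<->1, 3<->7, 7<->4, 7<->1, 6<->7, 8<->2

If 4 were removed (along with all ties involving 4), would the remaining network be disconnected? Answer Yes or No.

Even without 4, every remaining node can still reach every other (the residual graph is connected), so 4 is not a cut vertex.

No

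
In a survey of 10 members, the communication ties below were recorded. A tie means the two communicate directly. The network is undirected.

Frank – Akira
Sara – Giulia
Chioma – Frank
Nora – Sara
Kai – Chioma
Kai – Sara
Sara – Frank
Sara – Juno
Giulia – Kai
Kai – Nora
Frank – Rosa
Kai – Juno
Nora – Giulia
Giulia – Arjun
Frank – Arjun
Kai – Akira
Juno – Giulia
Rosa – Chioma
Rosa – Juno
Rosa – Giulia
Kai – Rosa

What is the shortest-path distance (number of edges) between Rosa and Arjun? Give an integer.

2

One shortest route is Rosa – Giulia – Arjun, which uses 2 edges, and Rosa and Arjun are not directly tied, so nothing shorter exists. So d(Rosa,Arjun) = 2.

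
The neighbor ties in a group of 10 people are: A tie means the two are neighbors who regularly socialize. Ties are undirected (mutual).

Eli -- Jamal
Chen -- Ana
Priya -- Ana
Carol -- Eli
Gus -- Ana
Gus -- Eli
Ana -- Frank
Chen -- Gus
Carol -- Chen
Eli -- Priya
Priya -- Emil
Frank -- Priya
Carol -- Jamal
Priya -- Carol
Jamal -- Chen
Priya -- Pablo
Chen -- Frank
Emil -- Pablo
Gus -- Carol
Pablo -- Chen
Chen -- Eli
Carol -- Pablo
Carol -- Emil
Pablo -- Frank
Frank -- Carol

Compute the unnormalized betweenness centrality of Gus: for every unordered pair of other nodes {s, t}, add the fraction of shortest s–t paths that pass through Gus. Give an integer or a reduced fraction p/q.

Pairs whose geodesics pass through Gus — Carol–Ana: 1/4; Ana–Eli: 1/3.
All other pairs contribute 0.
Summing the contributions gives betweenness(Gus) = 7/12.

7/12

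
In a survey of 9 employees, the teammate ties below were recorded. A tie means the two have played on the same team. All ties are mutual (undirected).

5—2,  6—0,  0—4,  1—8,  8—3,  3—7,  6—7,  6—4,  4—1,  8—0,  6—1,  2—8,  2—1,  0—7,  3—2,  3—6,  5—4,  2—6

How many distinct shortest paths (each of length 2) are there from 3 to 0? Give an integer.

3

The shortest distance is 2. The length-2 paths are: 3–8–0; 3–7–0; 3–6–0.
That gives 3 distinct shortest paths.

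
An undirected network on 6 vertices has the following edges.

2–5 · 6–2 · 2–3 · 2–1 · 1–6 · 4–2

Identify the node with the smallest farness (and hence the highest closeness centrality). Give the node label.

Farness (sum of distances to all others) for each node — 1:8, 2:5, 3:9, 4:9, 5:9, 6:8.
The smallest farness is 5, for 2, so 2 has the highest closeness.

2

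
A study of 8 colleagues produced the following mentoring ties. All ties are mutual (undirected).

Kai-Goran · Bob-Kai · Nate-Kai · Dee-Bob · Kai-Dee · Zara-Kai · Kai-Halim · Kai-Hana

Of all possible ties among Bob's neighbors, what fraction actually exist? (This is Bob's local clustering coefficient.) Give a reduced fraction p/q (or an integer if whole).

Bob's neighbors: Dee and Kai (k = 2).
Possible neighbor pairs: C(2,2) = 1. Edges among them: Dee–Kai → e = 1.
Clustering(Bob) = 1/1.

1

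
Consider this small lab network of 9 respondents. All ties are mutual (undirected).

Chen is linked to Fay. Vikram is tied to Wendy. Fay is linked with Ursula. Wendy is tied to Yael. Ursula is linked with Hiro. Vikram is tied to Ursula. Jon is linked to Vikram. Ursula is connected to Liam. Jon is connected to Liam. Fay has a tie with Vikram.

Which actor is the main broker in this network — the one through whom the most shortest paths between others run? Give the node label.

Vikram

Unnormalized betweenness of each node: Chen:0, Fay:7, Hiro:0, Jon:3/2, Liam:1, Ursula:21/2, Vikram:15, Wendy:7, Yael:0.
Vikram has the largest value, 15, making it the main broker — the node through which the most shortest paths run.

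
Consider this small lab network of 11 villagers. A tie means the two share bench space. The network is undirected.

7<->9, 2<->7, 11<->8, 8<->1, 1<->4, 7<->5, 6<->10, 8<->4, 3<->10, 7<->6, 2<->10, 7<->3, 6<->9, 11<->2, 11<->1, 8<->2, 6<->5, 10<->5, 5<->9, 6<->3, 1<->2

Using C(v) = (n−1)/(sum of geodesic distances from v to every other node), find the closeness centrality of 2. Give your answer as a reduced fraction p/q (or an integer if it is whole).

Distances from 2: 1:1, 3:2, 4:2, 5:2, 6:2, 7:1, 8:1, 9:2, 10:1, 11:1. Sum = 15.
n = 11, so closeness = 10/15 = 2/3.

2/3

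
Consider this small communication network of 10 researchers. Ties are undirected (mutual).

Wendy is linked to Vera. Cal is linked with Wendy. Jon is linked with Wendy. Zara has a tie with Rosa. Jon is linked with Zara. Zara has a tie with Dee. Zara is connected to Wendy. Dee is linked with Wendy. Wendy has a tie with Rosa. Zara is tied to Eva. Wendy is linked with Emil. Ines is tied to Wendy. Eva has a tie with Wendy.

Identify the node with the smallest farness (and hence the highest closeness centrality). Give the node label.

Farness (sum of distances to all others) for each node — Cal:17, Dee:16, Emil:17, Eva:16, Ines:17, Jon:16, Rosa:16, Vera:17, Wendy:9, Zara:13.
The smallest farness is 9, for Wendy, so Wendy has the highest closeness.

Wendy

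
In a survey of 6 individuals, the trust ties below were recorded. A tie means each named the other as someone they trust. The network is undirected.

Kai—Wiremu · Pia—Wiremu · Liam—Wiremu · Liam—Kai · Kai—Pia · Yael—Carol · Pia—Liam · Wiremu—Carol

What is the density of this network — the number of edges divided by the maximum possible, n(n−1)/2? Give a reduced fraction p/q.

There are 8 edges and 6 nodes, so the maximum possible is C(6,2) = 15.
Density = 8/15.

8/15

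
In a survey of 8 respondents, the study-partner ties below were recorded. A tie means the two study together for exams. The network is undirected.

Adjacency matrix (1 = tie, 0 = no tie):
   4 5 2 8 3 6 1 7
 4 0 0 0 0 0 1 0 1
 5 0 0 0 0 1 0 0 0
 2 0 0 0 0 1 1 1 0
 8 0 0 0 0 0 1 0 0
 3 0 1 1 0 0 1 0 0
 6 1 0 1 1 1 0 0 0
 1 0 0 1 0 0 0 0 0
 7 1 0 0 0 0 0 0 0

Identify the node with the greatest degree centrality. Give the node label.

6

Degrees — 1:1, 2:3, 3:3, 4:2, 5:1, 6:4, 7:1, 8:1.
The maximum is 4, attained only by 6.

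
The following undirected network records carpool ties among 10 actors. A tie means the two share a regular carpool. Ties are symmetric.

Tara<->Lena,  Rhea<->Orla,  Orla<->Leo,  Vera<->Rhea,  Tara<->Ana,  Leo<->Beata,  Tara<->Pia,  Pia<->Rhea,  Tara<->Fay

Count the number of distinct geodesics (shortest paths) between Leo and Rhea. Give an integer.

1

The shortest distance is 2, and the only length-2 path is Leo–Orla–Rhea. So there is exactly 1 shortest path.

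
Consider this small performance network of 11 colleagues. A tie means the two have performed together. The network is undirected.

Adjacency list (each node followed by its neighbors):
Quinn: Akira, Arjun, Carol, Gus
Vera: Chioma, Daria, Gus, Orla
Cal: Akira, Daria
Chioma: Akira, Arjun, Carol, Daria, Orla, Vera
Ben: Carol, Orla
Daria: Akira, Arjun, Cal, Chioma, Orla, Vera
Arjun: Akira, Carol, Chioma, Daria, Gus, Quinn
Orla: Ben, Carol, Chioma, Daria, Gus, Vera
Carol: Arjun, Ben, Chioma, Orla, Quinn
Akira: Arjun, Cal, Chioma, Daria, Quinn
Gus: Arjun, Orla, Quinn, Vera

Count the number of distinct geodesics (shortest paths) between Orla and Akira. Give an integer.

The shortest distance is 2. The length-2 paths are: Orla–Chioma–Akira; Orla–Daria–Akira.
That gives 2 distinct shortest paths.

2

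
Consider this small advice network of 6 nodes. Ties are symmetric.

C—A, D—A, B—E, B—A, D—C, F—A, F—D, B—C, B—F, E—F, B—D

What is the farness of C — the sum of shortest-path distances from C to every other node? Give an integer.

7

Distances from C: A:1, B:1, D:1, E:2, F:2.
Sum = 1 + 1 + 1 + 2 + 2 = 7.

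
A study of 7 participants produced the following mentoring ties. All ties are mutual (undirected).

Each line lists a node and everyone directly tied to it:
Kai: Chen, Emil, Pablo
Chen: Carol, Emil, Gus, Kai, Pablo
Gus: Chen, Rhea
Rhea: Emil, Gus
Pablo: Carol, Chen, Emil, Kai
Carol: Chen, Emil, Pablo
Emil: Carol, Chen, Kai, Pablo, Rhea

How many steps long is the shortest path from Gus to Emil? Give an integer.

2

One shortest route is Gus – Chen – Emil, which uses 2 edges, and Gus and Emil are not directly tied, so nothing shorter exists. So d(Gus,Emil) = 2.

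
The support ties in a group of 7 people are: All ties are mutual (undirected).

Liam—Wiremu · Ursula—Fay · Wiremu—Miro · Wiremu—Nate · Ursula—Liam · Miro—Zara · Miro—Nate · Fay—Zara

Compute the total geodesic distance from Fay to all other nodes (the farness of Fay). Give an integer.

Distances from Fay: Liam:2, Miro:2, Nate:3, Ursula:1, Wiremu:3, Zara:1.
Sum = 2 + 2 + 3 + 1 + 3 + 1 = 12.

12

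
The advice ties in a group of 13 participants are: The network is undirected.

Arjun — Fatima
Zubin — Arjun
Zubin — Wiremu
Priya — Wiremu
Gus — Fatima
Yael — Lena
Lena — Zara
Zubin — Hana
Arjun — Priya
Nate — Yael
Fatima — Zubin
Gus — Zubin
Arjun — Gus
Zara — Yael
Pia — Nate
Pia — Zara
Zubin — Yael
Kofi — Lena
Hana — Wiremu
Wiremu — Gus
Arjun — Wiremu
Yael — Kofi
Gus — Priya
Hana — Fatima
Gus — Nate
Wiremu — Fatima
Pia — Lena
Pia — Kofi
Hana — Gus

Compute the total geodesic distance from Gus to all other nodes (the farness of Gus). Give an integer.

20

Distances from Gus: Arjun:1, Fatima:1, Hana:1, Kofi:3, Lena:3, Nate:1, Pia:2, Priya:1, Wiremu:1, Yael:2, Zara:3, Zubin:1.
Sum = 1 + 1 + 1 + 3 + 3 + 1 + 2 + 1 + 1 + 2 + 3 + 1 = 20.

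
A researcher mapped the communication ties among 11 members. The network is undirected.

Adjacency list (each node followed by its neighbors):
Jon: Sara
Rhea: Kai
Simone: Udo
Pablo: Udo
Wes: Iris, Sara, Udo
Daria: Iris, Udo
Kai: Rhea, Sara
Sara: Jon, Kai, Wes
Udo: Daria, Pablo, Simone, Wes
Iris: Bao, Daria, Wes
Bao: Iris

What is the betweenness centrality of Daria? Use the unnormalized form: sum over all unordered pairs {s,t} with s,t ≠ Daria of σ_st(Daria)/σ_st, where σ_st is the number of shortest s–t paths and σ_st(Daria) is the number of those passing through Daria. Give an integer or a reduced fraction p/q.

Pairs whose geodesics pass through Daria — Udo–Bao: 1/2; Udo–Iris: 1/2; Pablo–Bao: 1/2; Pablo–Iris: 1/2; Simone–Bao: 1/2; Simone–Iris: 1/2.
All other pairs contribute 0.
Summing the contributions gives betweenness(Daria) = 3.

3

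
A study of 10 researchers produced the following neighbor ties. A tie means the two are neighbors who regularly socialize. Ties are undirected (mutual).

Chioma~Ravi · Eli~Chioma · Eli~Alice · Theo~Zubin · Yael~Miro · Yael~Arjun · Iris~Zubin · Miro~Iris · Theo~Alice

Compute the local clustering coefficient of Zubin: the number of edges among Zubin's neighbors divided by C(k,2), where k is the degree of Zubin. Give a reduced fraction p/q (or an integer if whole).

0

Zubin's neighbors: Iris and Theo (k = 2).
Possible neighbor pairs: C(2,2) = 1. Edges among them: none → e = 0.
Clustering(Zubin) = 0/1.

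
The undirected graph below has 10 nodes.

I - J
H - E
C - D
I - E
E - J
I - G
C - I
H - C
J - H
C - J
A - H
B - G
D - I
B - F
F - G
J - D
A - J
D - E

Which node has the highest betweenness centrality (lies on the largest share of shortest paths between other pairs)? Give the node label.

I

Unnormalized betweenness of each node: A:0, B:0, C:5/3, D:1/4, E:5/3, F:0, G:14, H:5/4, I:73/4, J:95/12.
I has the largest value, 73/4, making it the main broker — the node through which the most shortest paths run.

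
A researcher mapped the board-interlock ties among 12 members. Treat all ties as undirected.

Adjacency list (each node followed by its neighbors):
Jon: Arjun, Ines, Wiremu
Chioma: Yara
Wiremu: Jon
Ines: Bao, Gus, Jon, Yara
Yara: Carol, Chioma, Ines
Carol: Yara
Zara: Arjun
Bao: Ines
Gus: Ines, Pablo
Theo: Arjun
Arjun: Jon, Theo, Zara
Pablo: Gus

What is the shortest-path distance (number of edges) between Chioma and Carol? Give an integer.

One shortest route is Chioma – Yara – Carol, which uses 2 edges, and Chioma and Carol are not directly tied, so nothing shorter exists. So d(Chioma,Carol) = 2.

2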